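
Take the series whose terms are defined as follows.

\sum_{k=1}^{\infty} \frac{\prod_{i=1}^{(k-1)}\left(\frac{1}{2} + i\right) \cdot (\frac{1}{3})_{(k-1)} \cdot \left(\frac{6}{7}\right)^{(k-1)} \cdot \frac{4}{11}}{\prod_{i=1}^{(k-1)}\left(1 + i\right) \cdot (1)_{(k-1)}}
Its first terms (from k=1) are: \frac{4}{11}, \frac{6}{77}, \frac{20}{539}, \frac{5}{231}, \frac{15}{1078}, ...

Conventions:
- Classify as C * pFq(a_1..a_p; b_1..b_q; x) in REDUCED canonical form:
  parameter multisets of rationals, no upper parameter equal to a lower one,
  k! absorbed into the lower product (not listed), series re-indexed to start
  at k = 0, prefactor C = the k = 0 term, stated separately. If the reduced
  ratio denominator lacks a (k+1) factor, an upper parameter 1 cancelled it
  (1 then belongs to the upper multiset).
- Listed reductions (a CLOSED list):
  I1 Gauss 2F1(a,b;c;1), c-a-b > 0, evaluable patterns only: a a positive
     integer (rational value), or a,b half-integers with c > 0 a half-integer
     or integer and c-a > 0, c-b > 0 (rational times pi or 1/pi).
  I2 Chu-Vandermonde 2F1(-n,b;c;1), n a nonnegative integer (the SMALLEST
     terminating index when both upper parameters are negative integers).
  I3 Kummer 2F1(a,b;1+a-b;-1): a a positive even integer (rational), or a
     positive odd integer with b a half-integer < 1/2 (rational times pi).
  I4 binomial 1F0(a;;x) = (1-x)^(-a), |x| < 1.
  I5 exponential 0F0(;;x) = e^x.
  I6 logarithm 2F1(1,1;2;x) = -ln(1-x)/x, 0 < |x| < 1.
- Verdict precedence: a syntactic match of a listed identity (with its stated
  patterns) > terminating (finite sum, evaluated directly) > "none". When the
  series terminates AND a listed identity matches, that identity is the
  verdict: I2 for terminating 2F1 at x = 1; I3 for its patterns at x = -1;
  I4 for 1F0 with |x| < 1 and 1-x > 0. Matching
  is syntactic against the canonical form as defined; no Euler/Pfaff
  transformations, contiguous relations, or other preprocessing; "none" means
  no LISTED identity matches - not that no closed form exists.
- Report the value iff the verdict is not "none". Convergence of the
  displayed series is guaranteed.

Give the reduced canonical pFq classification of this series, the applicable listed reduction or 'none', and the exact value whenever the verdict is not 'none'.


Key step: t_0 = \frac{4}{11} here, and the lower running product (prefactor 4/11) is a rising factorial.
Step ratio: r(k) = \frac{6}{7} * (k+\frac{1}{3}) (k+\frac{3}{2}) / [(k+2) (k+1)] - rational in k. x = \frac{6}{7}; t_0 = \frac{4}{11}; negate the roots.

Classification (C = \frac{4}{11}): 2F1 with upper {\frac{1}{3}, \frac{3}{2}}, lower {2}, argument x = \frac{6}{7}. Verdict: none - this 2F1 at x = \frac{6}{7} matches no listed pattern, and upper {\frac{1}{3}, \frac{3}{2}} holds no stopper.


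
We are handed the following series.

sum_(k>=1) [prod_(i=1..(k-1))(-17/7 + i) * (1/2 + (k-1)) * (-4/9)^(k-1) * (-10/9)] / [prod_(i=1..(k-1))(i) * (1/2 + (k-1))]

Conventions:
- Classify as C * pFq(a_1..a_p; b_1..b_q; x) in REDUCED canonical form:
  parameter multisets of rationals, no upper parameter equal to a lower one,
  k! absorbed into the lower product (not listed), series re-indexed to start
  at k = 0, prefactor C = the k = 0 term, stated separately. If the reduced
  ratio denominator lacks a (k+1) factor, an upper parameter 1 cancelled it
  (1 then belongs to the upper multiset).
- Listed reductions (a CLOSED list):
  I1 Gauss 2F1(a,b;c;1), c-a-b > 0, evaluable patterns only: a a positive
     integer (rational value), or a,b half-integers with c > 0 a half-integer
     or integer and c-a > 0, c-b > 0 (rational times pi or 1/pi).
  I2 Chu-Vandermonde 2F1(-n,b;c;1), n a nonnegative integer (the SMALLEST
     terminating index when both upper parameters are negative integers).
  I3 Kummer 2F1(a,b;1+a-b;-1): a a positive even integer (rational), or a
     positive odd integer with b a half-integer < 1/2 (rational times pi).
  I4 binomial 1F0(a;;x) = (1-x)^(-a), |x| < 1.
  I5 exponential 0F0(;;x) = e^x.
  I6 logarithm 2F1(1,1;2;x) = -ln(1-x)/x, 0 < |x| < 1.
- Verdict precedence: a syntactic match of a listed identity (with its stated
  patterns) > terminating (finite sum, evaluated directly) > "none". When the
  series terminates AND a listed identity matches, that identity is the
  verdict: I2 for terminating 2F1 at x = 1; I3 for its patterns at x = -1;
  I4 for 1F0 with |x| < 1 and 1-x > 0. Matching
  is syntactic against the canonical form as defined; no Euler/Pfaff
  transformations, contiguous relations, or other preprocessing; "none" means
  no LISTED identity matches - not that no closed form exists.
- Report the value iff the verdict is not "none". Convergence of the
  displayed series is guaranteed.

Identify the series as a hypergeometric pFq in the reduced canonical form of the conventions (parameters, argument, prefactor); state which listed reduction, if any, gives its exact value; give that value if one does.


Classification (C = -10/9): 1F0 with upper {-10/7}, lower {-}, argument x = -4/9. Verdict: this is the I4 binomial reduction (the 1F0 binomial series: exponent 10/7, x = -4/9). Value: (-10/9) * (13/9)^(10/7).

Key step: t_0 = -10/9 here, and the running product (prefactor -10/9) telescopes to a rising factorial.
Consecutive-term ratio: r(k) = (-4/9) * (k-10/7) / [(k+1)] - poly over poly, x = (-4/9) from leading terms; C = -10/9 at k = 0.


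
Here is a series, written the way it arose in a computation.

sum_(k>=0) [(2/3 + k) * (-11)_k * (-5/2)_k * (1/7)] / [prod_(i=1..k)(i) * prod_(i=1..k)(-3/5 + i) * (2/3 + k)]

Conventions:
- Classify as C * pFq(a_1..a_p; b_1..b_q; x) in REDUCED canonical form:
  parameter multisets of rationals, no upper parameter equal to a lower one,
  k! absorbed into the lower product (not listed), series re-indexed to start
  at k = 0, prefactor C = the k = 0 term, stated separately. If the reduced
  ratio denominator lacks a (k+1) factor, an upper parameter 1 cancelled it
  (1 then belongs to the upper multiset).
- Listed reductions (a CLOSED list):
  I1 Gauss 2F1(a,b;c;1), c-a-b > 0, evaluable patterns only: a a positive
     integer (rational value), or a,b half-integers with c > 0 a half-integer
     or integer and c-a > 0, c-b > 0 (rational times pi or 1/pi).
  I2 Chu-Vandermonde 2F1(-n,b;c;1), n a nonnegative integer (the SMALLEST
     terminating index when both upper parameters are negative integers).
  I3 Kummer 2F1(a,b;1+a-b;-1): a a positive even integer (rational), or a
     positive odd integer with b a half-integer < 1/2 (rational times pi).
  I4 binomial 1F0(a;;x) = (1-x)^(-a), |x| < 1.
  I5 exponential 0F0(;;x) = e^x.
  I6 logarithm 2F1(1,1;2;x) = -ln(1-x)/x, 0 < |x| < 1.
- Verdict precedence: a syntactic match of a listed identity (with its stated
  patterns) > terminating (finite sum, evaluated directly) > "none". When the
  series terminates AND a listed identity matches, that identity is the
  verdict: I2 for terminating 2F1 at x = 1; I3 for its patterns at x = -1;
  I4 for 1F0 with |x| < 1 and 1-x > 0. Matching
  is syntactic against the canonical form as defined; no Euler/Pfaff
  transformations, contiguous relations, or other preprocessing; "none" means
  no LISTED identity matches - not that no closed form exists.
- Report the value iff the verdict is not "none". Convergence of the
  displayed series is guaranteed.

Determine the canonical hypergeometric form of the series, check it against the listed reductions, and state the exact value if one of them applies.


At argument 1: a 2F1 with upper {-11, -5/2}, lower {2/5}, scaled by C = 1/7. Verdict: this is Chu-Vandermonde (I2) (terminating 2F1 at x = 1 with n = 11, b = -5/2, c = 2/5). Hence: 1296850449841/14587789312.

First insight: x = 1 and k + 2/3 divides numerator and denominator alike; prefactor 1/7 after cancelling.
Consecutive-term ratio: r(k) = 1 * (k-11) (k-5/2) / [(k+2/5) (k+1)] - rational in k, leading ratio 1; with t_0 = 1/7, classification follows.


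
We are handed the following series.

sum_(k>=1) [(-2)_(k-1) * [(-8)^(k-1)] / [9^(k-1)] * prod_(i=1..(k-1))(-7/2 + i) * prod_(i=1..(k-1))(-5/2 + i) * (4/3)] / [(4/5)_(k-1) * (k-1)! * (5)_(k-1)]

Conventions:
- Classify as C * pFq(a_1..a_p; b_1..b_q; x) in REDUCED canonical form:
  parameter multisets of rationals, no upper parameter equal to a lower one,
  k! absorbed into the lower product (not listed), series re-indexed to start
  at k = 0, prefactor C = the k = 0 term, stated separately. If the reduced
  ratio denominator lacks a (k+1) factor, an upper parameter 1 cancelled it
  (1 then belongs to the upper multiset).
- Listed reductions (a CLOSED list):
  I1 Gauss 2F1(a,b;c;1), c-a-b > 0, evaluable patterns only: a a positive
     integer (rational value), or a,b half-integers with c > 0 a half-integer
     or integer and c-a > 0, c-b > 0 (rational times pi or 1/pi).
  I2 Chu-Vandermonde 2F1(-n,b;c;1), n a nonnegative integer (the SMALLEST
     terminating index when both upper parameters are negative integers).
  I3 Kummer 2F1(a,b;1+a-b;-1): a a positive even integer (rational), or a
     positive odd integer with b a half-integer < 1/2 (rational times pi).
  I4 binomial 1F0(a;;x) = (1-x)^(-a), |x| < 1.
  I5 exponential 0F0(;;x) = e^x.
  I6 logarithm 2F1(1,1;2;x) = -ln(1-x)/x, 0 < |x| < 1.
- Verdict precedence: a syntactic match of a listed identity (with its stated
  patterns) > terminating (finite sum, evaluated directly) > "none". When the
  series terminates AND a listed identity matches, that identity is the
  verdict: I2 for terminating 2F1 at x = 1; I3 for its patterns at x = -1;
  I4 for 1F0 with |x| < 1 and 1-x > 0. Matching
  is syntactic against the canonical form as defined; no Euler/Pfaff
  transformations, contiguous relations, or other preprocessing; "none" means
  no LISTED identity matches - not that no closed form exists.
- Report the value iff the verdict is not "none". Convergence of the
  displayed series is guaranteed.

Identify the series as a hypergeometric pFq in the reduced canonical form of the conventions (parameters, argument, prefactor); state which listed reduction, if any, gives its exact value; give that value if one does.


Classification (C = 4/3): 3F2 with upper {-5/2, -2, -3/2}, lower {4/5, 5}, argument x = -8/9. Verdict: terminating. (-2)_k vanishes past k = 2, leaving a 3-term sum, computed directly. Its exact value is 2642/729.

First insight: t_0 being 4/3, the running product (C = 4/3) telescopes to a rising factorial.
Step ratio: r(k) = (-8/9) * (k-5/2) (k-2) (k-3/2) / [(k+4/5) (k+5) (k+1)] - rational in k. x = (-8/9); t_0 = 4/3; negate the roots.


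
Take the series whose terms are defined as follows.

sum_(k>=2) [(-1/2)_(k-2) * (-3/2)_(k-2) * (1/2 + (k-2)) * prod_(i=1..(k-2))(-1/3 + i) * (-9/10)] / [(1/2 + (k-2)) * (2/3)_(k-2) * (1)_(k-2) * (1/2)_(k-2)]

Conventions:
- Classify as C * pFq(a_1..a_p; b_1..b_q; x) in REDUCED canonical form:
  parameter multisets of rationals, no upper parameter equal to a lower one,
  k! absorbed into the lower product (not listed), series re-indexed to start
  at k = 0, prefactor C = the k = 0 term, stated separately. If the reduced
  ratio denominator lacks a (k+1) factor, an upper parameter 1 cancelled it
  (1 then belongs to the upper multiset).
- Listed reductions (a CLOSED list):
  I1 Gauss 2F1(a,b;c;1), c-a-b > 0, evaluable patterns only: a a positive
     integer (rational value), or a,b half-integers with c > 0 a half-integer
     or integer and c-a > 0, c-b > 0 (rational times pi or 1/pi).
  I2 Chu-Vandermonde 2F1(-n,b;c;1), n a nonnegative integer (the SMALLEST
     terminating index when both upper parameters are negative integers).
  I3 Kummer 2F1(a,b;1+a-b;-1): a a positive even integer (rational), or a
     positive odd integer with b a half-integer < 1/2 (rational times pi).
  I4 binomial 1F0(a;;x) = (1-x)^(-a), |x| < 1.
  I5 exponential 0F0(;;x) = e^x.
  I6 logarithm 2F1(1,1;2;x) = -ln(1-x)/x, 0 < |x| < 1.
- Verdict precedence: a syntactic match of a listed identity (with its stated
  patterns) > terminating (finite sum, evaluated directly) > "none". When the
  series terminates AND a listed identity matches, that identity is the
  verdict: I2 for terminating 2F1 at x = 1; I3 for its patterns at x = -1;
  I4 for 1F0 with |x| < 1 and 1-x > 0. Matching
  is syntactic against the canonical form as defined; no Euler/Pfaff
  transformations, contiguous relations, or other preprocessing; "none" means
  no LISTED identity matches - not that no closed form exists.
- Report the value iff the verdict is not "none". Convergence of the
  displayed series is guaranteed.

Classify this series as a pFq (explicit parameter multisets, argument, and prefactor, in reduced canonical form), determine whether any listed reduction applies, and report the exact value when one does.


At argument 1: a 2F1 with upper {-3/2, -1/2}, lower {1/2}, scaled by C = -9/10. Verdict: Gauss's theorem I1 (half-integer case) fires (x = 1; upper {-3/2, -1/2} half-integers, c = 1/2 in the evaluable pattern). Hence: (-27/40) * pi.

The tell: t_0 = -9/10 here, and the running product (prefactor -9/10) telescopes to a rising factorial.
Adjacent-term ratio: r(k) = 1 * (k-3/2) (k-1/2) / [(k+1/2) (k+1)] - rational in k. x = 1; t_0 = -9/10; negate the roots.


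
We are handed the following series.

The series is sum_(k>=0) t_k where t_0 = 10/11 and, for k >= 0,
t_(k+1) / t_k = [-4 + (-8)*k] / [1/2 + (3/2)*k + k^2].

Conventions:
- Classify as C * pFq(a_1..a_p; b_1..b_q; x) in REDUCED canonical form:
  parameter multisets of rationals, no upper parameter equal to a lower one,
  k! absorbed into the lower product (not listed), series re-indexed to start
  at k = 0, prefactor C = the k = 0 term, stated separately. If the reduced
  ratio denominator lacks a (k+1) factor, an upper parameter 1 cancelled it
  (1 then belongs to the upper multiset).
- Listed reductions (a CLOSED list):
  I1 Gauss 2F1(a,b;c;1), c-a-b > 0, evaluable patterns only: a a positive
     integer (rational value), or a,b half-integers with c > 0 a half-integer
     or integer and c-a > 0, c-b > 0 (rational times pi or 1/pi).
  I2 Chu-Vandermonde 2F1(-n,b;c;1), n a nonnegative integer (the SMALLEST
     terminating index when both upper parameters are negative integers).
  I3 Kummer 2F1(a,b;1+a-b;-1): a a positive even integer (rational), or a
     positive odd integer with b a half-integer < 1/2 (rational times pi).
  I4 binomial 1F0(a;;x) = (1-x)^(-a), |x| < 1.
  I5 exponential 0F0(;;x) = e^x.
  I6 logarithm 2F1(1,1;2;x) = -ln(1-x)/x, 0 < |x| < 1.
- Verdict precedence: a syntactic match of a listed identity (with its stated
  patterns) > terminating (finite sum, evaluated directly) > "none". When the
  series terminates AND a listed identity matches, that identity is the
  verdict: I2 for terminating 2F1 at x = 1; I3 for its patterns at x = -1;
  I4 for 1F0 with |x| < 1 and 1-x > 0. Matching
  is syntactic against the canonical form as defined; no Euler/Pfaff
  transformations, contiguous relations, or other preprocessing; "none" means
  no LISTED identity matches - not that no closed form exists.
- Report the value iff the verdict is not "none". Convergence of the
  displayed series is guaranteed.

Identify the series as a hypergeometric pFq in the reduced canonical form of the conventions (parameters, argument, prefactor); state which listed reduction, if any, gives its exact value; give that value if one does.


Reduced: x = -8, 0F0, upper = {-}, lower = {-}, C = 10/11. Verdict (x = -8): the exponential series (I5) applies (the 0F0 exponential series at x = -8). Hence: (10/11) * e^(-8).

First insight: x = (-8) and cancel k + 1/2 from the displayed ratio first; then C = 10/11.
Adjacent-term ratio: r(k) = (-8) * 1 / [(k+1)] - rational in k, leading ratio (-8); with t_0 = 10/11, classification follows.


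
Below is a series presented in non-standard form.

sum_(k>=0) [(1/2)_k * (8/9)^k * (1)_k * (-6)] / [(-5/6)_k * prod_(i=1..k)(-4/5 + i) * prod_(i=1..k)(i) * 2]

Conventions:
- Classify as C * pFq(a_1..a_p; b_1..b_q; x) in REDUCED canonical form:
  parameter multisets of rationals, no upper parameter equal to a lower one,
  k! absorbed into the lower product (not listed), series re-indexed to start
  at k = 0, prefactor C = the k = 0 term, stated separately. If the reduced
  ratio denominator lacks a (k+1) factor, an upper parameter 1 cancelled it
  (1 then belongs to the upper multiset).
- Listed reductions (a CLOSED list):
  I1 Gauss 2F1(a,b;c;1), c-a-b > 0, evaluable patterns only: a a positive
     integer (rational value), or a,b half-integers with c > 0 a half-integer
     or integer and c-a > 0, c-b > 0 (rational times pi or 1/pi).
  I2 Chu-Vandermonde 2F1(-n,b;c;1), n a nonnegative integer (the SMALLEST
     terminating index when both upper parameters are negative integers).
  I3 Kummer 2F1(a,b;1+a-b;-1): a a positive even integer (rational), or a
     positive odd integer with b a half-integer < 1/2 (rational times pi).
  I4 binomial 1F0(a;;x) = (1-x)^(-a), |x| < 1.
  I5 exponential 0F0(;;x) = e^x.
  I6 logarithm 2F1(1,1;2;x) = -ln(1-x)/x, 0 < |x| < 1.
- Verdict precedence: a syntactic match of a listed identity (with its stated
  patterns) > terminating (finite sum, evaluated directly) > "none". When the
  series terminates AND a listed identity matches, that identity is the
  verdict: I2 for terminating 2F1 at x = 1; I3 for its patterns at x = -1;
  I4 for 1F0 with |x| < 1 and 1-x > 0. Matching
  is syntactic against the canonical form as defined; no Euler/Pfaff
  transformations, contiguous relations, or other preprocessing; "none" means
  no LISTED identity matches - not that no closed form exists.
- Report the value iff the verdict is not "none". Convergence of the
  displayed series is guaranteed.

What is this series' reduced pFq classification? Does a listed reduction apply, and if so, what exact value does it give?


Reduced: x = 8/9, 2F2, upper = {1/2, 1}, lower = {-5/6, 1/5}, C = -3. Verdict: none (x = 8/9): each listed identity misses the multisets {1/2, 1} ; {-5/6, 1/5}.

The tell: t_0 = -3 here, and the constant factors (C = -3) combine into one prefactor.
Step ratio: r(k) = (8/9) * (k+1/2) (k+1) / [(k-5/6) (k+1/5) (k+1)] - poly over poly, x = (8/9) from leading terms; C = -3 at k = 0.


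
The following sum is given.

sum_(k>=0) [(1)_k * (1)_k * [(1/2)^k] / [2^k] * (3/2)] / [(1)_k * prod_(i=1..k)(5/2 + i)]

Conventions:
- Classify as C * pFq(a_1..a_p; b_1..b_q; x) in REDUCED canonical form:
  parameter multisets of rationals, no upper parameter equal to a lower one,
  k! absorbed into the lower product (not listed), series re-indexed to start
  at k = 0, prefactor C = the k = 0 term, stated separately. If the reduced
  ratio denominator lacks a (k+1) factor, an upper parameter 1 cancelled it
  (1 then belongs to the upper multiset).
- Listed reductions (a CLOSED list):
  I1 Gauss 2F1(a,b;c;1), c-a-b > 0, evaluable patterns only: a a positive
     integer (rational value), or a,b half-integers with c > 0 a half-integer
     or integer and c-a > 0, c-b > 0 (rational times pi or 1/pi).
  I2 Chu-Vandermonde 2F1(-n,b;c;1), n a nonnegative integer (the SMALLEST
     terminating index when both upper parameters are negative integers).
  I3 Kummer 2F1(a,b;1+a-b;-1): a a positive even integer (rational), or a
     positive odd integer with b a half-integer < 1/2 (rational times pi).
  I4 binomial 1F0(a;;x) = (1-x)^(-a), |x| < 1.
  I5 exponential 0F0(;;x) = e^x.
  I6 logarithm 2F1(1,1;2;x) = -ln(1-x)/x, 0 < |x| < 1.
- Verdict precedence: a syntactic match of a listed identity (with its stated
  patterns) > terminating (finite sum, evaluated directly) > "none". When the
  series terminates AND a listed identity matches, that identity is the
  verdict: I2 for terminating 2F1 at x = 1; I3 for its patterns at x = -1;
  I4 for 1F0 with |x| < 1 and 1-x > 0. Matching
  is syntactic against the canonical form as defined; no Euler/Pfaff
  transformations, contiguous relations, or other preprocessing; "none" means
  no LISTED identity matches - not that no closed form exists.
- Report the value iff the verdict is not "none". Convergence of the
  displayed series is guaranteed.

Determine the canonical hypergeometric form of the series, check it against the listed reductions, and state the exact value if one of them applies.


At argument 1/4: a 2F1 with upper {1, 1}, lower {7/2}, scaled by C = 3/2. Verdict: none - at argument 1/4 the multisets {1, 1} ; {7/2} match no listed identity.

First insight: from the first term 3/2: (1)_k (C = 3/2) is k! itself.
Adjacent-term ratio: r(k) = (1/4) * (k+1) (k+1) / [(k+7/2) (k+1)] - poly over poly, x = (1/4) from leading terms; C = 3/2 at k = 0.


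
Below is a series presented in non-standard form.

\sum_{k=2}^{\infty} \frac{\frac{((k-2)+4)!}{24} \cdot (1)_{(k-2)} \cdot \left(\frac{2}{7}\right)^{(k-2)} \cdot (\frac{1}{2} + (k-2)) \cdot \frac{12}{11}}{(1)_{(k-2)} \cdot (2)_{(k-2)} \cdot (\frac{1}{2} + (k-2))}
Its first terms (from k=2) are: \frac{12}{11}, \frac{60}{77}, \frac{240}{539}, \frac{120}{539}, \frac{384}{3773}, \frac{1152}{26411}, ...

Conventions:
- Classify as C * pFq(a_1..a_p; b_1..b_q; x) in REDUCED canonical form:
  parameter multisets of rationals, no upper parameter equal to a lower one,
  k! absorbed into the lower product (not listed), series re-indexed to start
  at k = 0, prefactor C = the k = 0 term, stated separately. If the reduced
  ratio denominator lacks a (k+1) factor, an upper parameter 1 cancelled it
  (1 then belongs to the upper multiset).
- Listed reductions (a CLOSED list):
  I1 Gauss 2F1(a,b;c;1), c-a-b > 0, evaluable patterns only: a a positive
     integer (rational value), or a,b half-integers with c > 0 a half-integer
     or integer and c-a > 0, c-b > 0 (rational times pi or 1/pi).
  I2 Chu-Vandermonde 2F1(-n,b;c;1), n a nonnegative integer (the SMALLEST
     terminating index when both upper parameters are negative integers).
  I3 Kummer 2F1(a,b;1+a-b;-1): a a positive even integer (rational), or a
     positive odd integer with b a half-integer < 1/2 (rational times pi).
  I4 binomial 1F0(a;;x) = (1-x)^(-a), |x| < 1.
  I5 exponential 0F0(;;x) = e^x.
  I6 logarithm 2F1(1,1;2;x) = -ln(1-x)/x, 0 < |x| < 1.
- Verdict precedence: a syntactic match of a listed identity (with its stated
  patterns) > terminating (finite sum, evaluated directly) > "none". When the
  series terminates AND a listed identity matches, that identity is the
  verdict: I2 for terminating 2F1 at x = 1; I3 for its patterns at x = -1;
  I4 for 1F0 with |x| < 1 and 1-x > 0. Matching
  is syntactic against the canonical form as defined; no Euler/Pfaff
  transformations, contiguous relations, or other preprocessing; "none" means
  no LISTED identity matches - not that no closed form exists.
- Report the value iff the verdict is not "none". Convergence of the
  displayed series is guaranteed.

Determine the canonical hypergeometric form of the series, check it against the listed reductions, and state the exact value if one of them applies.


This is \frac{12}{11} * 2F1(1, 5; 2; \frac{2}{7}) in reduced canonical form. Verdict: none - at argument \frac{2}{7} the multisets {1, 5} ; {2} match no listed identity.

The tell: with t_0 = \frac{12}{11}, (1)_k (prefactor 12/11) is k! itself.
Term ratio: r(k) = \frac{2}{7} * (k+1) (k+5) / [(k+2) (k+1)] - rational in k, leading ratio \frac{2}{7}; with t_0 = \frac{12}{11}, classification follows.


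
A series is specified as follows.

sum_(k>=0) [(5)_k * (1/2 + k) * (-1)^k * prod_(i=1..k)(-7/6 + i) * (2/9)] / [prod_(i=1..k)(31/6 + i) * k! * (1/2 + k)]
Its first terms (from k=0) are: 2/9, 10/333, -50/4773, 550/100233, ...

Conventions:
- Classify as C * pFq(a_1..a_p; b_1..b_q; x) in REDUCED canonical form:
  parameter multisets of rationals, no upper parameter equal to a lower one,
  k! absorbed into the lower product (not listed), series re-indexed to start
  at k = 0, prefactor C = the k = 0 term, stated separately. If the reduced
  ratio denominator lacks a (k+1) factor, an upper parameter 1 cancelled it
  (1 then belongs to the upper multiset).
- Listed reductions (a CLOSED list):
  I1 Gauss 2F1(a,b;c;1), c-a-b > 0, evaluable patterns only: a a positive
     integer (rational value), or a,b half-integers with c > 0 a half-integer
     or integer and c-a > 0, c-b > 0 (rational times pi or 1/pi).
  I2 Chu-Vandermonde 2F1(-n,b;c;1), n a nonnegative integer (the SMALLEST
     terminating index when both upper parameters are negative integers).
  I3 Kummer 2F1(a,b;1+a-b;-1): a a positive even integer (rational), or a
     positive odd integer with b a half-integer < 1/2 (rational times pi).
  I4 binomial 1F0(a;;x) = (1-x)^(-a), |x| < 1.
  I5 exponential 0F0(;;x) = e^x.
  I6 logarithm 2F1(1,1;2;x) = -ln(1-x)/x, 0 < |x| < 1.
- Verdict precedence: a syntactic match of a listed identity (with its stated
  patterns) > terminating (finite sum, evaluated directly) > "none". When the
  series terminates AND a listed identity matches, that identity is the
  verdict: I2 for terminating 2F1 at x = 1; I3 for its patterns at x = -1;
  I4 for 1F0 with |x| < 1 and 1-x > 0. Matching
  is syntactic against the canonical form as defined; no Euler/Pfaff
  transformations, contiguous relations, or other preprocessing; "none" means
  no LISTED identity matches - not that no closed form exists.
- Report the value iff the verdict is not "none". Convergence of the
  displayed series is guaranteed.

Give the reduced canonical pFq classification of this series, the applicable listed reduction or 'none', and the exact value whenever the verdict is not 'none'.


Key step: from the first term 2/9: the lower running product (prefactor 2/9) is a rising factorial.
Term ratio: r(k) = (-1) * (k-1/6) (k+5) / [(k+37/6) (k+1)] - rational in k. x = (-1); t_0 = 2/9; negate the roots.

x = -1 here; the reduced form reads 2F1, upper {-1/6, 5}, lower {37/6}, C = 2/9. Verdict: none - at argument -1 the multisets {-1/6, 5} ; {37/6} match no listed identity.


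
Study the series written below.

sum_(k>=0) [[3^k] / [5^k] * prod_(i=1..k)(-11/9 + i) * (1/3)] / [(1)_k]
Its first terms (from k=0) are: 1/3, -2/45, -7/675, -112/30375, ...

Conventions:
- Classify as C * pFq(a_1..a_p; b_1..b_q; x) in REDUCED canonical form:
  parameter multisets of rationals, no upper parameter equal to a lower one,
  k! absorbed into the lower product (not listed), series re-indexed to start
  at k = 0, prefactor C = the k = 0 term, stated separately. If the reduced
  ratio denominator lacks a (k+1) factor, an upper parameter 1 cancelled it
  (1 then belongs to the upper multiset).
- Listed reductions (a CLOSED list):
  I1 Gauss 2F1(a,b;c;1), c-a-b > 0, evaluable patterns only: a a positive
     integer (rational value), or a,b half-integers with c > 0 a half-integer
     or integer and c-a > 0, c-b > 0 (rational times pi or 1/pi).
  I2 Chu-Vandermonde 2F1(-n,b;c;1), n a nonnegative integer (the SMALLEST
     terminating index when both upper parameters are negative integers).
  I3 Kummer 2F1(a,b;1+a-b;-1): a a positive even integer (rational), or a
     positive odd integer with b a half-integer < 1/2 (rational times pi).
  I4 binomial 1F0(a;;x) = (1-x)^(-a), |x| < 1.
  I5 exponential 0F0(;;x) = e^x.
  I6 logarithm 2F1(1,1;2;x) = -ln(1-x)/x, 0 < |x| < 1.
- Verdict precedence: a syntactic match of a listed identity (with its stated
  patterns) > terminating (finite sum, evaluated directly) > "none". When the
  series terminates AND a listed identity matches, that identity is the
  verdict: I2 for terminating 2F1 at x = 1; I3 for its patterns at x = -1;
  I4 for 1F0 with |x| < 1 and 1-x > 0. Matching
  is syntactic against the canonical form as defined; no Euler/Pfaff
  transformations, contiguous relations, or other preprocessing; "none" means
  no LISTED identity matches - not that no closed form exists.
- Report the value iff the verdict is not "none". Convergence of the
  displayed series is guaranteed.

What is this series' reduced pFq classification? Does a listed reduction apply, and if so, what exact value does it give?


Canonical form: C = 1/3 times 1F0 with upper {-2/9}, lower {-}, x = 3/5. Verdict: the binomial series (I4) applies (the 1F0 binomial series: exponent 2/9, x = 3/5). Sum: (1/3) * (2/5)^(2/9).

Key observation: with t_0 = 1/3, the running product (prefactor 1/3) telescopes to a rising factorial.
Step ratio: r(k) = (3/5) * (k-2/9) / [(k+1)] - rational in k, leading ratio (3/5); with t_0 = 1/3, classification follows.


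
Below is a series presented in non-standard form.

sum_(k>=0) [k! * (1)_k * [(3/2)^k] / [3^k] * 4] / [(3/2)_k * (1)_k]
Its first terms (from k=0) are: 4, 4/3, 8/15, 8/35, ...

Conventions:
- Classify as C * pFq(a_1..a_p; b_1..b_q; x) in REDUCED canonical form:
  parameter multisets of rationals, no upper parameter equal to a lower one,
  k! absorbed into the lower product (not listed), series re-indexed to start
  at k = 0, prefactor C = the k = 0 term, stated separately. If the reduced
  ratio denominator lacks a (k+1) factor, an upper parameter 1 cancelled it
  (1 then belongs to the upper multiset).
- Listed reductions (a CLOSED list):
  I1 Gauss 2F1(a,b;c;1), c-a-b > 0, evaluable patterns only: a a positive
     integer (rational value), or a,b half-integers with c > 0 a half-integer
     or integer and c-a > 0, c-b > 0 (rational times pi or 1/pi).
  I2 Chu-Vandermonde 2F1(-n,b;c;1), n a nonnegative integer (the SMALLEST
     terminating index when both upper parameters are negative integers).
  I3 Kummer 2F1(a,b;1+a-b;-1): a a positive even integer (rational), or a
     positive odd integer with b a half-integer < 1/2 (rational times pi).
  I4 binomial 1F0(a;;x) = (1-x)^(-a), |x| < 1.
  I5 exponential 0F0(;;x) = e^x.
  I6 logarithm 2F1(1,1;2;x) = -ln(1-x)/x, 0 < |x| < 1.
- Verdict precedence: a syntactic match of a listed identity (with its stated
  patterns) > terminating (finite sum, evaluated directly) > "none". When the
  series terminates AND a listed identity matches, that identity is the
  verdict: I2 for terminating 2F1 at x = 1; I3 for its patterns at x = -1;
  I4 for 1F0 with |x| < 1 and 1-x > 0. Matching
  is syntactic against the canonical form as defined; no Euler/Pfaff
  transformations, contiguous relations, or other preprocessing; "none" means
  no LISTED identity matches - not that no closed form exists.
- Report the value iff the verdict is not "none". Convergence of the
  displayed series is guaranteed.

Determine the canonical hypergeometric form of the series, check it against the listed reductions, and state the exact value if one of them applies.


Classification (C = 4): 2F1 with upper {1, 1}, lower {3/2}, argument x = 1/2. Verdict: none here - no I1-I6 shape fits x = 1/2 with lower {3/2}.

Key observation: t_0 = 4 here, and the factorial ratio (C = 4, x = 1/2) (k+a-1)!/(a-1)! is a rising factorial (a)_k.
Consecutive-term ratio: r(k) = (1/2) * (k+1) (k+1) / [(k+3/2) (k+1)] - rational; roots negated = parameters, x = (1/2), C = 4.


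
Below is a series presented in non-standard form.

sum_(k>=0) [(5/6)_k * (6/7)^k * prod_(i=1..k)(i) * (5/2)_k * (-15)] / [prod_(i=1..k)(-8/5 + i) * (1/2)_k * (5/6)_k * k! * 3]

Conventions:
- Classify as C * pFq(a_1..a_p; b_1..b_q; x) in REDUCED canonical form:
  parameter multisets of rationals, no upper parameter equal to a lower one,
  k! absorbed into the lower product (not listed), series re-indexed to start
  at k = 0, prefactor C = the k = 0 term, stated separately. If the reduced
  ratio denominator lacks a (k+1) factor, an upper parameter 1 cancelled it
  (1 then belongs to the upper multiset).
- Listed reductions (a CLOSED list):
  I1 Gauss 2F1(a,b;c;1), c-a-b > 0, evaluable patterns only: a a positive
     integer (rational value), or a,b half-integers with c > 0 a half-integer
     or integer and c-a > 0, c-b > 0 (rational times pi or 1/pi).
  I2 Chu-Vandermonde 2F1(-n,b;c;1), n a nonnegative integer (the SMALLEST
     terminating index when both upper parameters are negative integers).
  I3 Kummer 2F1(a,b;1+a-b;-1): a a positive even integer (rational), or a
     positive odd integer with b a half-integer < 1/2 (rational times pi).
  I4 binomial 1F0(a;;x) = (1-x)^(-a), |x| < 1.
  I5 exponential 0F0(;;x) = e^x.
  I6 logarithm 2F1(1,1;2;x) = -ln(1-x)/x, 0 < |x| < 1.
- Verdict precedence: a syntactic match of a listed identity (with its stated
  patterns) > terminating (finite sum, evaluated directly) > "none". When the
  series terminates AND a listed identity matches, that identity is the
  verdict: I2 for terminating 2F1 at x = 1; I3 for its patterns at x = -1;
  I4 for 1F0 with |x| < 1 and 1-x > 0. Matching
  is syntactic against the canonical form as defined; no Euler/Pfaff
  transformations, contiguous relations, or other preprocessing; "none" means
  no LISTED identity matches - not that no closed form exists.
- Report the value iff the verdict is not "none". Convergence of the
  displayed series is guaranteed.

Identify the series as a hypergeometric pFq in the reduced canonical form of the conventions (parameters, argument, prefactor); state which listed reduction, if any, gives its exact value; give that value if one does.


Classification (C = -5): 2F2 with upper {1, 5/2}, lower {-3/5, 1/2}, argument x = 6/7. Verdict: none here - no I1-I6 shape fits x = 6/7 with lower {-3/5, 1/2}.

The tell: from the first term -5: the lower running product (prefactor -5) is a rising factorial.
Adjacent-term ratio: r(k) = (6/7) * (k+1) (k+5/2) / [(k-3/5) (k+1/2) (k+1)] - poly over poly, x = (6/7) from leading terms; C = -5 at k = 0.


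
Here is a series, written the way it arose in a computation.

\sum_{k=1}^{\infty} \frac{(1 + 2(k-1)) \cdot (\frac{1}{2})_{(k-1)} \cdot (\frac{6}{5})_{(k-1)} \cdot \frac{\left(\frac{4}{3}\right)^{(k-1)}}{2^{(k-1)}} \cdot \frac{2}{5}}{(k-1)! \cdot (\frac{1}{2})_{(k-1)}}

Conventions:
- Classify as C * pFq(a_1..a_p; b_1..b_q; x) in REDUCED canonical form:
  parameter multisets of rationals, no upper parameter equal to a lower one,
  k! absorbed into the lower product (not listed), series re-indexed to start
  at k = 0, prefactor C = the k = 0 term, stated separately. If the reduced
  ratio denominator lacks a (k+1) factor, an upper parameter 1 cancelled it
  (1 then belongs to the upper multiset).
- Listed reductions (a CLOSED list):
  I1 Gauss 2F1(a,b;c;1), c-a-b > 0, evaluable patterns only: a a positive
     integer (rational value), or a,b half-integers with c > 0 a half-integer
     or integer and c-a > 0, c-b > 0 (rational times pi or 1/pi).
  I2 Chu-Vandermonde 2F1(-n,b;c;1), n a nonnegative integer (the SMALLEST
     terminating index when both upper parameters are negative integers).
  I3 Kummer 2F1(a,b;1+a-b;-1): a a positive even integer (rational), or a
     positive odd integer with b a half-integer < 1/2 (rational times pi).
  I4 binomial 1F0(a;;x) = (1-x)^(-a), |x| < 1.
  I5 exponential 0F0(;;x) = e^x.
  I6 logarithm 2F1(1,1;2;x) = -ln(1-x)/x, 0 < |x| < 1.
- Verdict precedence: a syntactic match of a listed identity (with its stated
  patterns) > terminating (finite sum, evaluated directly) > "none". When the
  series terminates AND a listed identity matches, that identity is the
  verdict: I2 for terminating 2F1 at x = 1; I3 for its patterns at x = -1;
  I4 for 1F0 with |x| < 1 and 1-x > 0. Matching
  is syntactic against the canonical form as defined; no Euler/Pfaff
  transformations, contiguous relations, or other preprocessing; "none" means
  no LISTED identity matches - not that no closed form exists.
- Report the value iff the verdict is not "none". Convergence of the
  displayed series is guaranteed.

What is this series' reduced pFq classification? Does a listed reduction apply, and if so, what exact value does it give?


At argument \frac{2}{3}: a 2F1 with upper {\frac{6}{5}, \frac{3}{2}}, lower {\frac{1}{2}}, scaled by C = \frac{2}{5}. Verdict: none. A 2F1 with upper {\frac{6}{5}, \frac{3}{2}} fits none of I1-I6 at x = \frac{2}{3}; the sum runs forever.

First insight: x = \frac{2}{3} and the two k-th powers (C = 2/5, x = 2/3) combine into one argument.
Step ratio: r(k) = \frac{2}{3} * (k+\frac{6}{5}) (k+\frac{3}{2}) / [(k+\frac{1}{2}) (k+1)] - rational; roots negated = parameters, x = \frac{2}{3}, C = \frac{2}{5}.


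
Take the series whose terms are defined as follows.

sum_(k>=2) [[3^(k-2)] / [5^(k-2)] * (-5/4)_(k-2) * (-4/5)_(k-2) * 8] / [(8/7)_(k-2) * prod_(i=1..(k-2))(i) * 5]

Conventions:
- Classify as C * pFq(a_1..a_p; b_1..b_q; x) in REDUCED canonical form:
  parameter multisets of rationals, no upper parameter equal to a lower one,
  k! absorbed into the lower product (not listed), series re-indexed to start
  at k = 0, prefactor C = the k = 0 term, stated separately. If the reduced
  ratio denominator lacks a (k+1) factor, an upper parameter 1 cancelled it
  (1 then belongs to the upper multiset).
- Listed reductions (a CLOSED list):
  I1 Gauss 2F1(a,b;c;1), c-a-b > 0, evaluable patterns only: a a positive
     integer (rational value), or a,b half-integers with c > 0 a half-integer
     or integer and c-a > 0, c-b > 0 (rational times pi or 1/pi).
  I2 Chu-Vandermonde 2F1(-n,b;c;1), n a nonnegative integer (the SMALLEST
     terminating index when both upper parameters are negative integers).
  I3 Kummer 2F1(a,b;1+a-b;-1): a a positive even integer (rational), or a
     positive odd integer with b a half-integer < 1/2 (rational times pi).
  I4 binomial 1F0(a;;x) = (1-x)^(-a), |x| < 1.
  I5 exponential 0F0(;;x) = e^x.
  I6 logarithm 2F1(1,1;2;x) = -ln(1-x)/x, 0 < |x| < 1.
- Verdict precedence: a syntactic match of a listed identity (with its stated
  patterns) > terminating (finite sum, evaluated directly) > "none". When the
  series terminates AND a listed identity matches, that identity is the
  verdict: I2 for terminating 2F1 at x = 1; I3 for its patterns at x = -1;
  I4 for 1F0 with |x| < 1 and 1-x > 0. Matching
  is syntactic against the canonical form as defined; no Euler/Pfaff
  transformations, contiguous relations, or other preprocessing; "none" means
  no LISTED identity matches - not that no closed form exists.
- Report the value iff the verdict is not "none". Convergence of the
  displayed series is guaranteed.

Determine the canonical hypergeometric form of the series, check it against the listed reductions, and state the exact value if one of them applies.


x = 3/5 here; the reduced form reads 2F1, upper {-5/4, -4/5}, lower {8/7}, C = 8/5. Verdict: no listed reduction: x = 3/5 and upper {-5/4, -4/5} fail every I1-I6 pattern.

The tell: with t_0 = 8/5, the two geometric factors (C = 8/5, x = 3/5) combine into one argument.
Consecutive-term ratio: r(k) = (3/5) * (k-5/4) (k-4/5) / [(k+8/7) (k+1)] - rational in k. x = (3/5); t_0 = 8/5; negate the roots.


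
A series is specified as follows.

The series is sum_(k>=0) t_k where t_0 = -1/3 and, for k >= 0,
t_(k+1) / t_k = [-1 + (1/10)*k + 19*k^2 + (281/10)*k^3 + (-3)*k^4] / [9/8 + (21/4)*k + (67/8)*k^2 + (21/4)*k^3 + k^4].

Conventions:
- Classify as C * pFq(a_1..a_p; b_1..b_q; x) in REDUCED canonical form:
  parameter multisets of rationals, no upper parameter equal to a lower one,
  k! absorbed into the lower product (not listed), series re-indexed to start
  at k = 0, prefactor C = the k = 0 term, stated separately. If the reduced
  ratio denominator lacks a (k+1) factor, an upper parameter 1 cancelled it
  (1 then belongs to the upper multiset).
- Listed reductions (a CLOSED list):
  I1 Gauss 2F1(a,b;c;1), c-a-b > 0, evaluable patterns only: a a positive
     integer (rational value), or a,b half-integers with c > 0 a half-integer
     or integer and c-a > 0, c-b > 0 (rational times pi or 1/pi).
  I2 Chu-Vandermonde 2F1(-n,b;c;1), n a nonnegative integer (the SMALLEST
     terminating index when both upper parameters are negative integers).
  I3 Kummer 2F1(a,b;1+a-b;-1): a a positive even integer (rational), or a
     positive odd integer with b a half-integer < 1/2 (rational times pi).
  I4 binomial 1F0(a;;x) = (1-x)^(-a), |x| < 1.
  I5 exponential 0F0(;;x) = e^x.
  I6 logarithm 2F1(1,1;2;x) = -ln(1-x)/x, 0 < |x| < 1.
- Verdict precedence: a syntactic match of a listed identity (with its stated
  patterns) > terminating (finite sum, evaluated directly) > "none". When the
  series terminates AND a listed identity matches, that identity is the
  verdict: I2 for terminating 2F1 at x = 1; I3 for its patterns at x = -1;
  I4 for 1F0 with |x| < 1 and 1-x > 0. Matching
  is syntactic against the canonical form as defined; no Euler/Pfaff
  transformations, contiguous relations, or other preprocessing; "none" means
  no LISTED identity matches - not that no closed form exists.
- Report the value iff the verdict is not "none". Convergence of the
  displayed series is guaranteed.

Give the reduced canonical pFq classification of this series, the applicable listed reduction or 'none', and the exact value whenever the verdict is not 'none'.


This is -1/3 * 3F2(-10, -1/5, 1/3; 3/4, 3; -3) in reduced canonical form. Verdict: terminating - upper parameter -10 makes this a finite sum (last index 10), evaluated exactly. Hence: 647290047482067533/17588157275390625.

The tell: t_0 being -1/3, factor the ratio over Q (prefactor -1/3): negated roots = parameters.
Term ratio: r(k) = (-3) * (k-10) (k-1/5) (k+1/3) / [(k+3/4) (k+3) (k+1)] - rational; roots negated = parameters, x = (-3), C = -1/3.
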